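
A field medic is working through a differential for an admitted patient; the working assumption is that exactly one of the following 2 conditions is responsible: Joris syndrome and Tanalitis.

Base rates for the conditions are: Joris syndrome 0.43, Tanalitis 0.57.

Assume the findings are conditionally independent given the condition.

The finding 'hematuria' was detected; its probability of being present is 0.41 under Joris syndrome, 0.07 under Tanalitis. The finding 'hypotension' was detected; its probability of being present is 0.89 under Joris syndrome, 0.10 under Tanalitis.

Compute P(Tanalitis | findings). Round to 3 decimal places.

0.025

For each hypothesis, the unnormalized posterior weight is prior × product of the finding likelihoods:
  Joris syndrome: 0.43 × 0.41 × 0.89 = 0.15691
  Tanalitis: 0.57 × 0.07 × 0.10 = 0.00399
Marginal likelihood of the evidence = 0.1609.
P(Tanalitis | evidence) = 0.00399 / 0.1609 ≈ 0.025.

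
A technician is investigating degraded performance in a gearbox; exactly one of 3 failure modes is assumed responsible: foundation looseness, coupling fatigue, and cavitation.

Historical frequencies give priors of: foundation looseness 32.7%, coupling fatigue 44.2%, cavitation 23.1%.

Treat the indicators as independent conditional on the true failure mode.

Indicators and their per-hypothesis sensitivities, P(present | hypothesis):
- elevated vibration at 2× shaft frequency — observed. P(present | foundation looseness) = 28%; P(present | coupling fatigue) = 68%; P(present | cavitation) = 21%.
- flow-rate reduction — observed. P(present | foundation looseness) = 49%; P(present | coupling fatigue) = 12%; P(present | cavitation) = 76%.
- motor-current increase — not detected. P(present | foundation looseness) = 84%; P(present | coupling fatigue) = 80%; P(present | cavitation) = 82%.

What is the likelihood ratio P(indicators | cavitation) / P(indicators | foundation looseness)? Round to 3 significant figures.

Joint likelihood of the indicator pattern under each hypothesis (using 1 − P(present | H) for each absent indicator):
  cavitation: 0.21 × 0.76 × (1 − 0.82) = 0.028728
  foundation looseness: 0.28 × 0.49 × (1 − 0.84) = 0.021952
Bayes factor = 0.028728 / 0.021952 ≈ 1.31

1.31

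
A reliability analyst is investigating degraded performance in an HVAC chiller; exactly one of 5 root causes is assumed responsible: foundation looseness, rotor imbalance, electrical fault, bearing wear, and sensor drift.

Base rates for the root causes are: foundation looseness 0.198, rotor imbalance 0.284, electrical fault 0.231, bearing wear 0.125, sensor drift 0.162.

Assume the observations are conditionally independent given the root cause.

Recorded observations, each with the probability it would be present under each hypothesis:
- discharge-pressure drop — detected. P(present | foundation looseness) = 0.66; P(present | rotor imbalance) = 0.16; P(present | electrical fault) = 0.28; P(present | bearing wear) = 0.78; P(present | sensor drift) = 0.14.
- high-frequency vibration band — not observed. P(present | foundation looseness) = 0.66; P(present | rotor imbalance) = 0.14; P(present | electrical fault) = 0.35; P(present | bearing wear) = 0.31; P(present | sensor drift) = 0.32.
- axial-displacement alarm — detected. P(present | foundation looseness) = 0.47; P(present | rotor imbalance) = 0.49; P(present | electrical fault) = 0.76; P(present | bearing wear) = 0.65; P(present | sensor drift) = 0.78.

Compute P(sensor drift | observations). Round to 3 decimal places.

0.094

For each hypothesis, the unnormalized posterior weight is prior × product of the observation likelihoods (using 1 − P(present | H) for each absent observation):
  foundation looseness: 0.198 × 0.66 × (1 − 0.66) × 0.47 = 0.020883
  rotor imbalance: 0.284 × 0.16 × (1 − 0.14) × 0.49 = 0.019148
  electrical fault: 0.231 × 0.28 × (1 − 0.35) × 0.76 = 0.031952
  bearing wear: 0.125 × 0.78 × (1 − 0.31) × 0.65 = 0.043729
  sensor drift: 0.162 × 0.14 × (1 − 0.32) × 0.78 = 0.012029
The unnormalized weights sum to 0.12774.
P(sensor drift | evidence) = 0.012029 / 0.12774 ≈ 0.094.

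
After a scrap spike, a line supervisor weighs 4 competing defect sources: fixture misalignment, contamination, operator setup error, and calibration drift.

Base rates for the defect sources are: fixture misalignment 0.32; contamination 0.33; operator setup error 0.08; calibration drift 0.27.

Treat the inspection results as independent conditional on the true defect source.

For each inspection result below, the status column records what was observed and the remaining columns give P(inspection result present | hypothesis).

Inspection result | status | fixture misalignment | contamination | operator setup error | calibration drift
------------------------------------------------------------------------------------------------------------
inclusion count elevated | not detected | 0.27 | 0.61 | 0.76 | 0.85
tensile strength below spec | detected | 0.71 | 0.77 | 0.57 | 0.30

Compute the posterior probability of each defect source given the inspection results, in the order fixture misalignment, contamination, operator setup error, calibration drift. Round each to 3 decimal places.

0.576, 0.344, 0.038, 0.042

For each hypothesis, the unnormalized posterior weight is prior × product of the inspection result likelihoods (using 1 − P(present | H) for each absent inspection result):
  fixture misalignment: 0.32 × (1 − 0.27) × 0.71 = 0.16586
  contamination: 0.33 × (1 − 0.61) × 0.77 = 0.099099
  operator setup error: 0.08 × (1 − 0.76) × 0.57 = 0.010944
  calibration drift: 0.27 × (1 − 0.85) × 0.30 = 0.01215
Marginal likelihood of the evidence = 0.28805.
P(fixture misalignment | evidence) = 0.16586 / 0.28805 ≈ 0.576
P(contamination | evidence) = 0.099099 / 0.28805 ≈ 0.344
P(operator setup error | evidence) = 0.010944 / 0.28805 ≈ 0.038
P(calibration drift | evidence) = 0.01215 / 0.28805 ≈ 0.042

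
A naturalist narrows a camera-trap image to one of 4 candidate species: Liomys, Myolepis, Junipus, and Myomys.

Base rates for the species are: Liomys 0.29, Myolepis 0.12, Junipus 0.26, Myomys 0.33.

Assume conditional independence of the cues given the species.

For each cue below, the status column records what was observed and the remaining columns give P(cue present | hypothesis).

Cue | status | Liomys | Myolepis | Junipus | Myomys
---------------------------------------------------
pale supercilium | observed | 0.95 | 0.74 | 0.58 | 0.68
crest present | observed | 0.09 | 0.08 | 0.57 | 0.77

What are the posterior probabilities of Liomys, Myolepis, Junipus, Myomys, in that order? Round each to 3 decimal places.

For each hypothesis, the unnormalized posterior weight is prior × product of the cue likelihoods:
  Liomys: 0.29 × 0.95 × 0.09 = 0.024795
  Myolepis: 0.12 × 0.74 × 0.08 = 0.007104
  Junipus: 0.26 × 0.58 × 0.57 = 0.085956
  Myomys: 0.33 × 0.68 × 0.77 = 0.17279
Marginal likelihood of the evidence = 0.29064.
P(Liomys | evidence) = 0.024795 / 0.29064 ≈ 0.085
P(Myolepis | evidence) = 0.007104 / 0.29064 ≈ 0.024
P(Junipus | evidence) = 0.085956 / 0.29064 ≈ 0.296
P(Myomys | evidence) = 0.17279 / 0.29064 ≈ 0.595

0.085, 0.024, 0.296, 0.595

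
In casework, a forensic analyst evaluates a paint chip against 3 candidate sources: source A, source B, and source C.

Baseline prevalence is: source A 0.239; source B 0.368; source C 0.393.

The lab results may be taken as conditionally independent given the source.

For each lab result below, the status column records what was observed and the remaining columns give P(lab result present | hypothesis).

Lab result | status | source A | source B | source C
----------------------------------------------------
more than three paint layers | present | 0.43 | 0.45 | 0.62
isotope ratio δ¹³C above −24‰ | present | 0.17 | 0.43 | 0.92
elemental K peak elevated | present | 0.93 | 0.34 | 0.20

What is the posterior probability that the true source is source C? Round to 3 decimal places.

0.526

Multiply each prior by the joint likelihood of the lab result pattern:
  source A: 0.239 × 0.43 × 0.17 × 0.93 = 0.016248
  source B: 0.368 × 0.45 × 0.43 × 0.34 = 0.024211
  source C: 0.393 × 0.62 × 0.92 × 0.20 = 0.044833
The unnormalized weights sum to 0.085292.
P(source C | evidence) = 0.044833 / 0.085292 ≈ 0.526.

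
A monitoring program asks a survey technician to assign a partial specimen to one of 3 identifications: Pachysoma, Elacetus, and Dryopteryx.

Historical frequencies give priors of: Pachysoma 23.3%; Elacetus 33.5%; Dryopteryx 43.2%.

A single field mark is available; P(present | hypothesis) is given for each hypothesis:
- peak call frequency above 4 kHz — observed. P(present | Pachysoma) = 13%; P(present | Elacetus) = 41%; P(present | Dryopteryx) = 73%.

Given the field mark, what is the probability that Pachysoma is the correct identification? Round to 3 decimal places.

0.063

By Bayes' rule, the unnormalized weight for each hypothesis is prior × likelihood:
  Pachysoma: 0.233 × 0.13 = 0.03029
  Elacetus: 0.335 × 0.41 = 0.13735
  Dryopteryx: 0.432 × 0.73 = 0.31536
The unnormalized weights sum to 0.483.
P(Pachysoma | evidence) = 0.03029 / 0.483 ≈ 0.063.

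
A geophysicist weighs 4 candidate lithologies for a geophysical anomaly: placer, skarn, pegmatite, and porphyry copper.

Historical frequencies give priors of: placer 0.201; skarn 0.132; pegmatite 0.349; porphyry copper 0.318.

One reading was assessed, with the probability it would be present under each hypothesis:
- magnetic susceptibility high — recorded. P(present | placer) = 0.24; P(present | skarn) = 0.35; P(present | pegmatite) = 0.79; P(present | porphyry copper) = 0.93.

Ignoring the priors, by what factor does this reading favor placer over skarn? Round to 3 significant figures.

0.686

The Bayes factor is the ratio of the two likelihoods.
  placer: 0.24
  skarn: 0.35
Bayes factor = 0.24 / 0.35 ≈ 0.686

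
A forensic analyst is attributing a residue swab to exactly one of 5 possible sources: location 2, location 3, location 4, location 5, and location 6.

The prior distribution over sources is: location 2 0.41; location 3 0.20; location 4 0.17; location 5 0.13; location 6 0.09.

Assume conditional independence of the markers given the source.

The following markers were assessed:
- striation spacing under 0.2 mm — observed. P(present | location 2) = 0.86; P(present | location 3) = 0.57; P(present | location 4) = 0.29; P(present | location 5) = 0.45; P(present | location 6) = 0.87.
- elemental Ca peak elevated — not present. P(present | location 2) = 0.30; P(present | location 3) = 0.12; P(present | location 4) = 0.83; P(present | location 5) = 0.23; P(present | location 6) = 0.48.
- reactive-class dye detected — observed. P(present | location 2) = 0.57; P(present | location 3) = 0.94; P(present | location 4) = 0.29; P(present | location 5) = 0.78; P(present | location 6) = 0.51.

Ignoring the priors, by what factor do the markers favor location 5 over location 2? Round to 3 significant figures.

0.788

The Bayes factor is the ratio of the joint likelihoods of the marker pattern under the two hypotheses (using 1 − P(present | H) for each absent marker).
  location 5: 0.45 × (1 − 0.23) × 0.78 = 0.27027
  location 2: 0.86 × (1 − 0.30) × 0.57 = 0.34314
Bayes factor = 0.27027 / 0.34314 ≈ 0.788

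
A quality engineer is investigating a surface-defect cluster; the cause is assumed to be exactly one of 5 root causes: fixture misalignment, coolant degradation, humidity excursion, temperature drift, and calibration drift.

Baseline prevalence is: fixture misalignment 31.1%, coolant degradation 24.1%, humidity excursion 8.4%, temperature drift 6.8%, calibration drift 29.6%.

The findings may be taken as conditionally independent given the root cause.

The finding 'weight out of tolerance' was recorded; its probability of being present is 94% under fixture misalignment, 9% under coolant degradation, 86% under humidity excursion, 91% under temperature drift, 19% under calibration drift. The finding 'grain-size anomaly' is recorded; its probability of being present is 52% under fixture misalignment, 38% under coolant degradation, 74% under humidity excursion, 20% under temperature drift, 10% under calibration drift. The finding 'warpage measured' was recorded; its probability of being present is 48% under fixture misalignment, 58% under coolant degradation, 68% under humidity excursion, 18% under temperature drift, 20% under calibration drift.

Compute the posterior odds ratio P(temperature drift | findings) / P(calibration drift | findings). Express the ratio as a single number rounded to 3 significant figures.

Posterior odds equal prior odds times the likelihood ratio; only the two competing hypotheses matter.
  temperature drift: 0.068 × 0.91 × 0.20 × 0.18 = 0.0022277
  calibration drift: 0.296 × 0.19 × 0.10 × 0.20 = 0.0011248
Posterior odds = 0.0022277 / 0.0011248 ≈ 1.98.

1.98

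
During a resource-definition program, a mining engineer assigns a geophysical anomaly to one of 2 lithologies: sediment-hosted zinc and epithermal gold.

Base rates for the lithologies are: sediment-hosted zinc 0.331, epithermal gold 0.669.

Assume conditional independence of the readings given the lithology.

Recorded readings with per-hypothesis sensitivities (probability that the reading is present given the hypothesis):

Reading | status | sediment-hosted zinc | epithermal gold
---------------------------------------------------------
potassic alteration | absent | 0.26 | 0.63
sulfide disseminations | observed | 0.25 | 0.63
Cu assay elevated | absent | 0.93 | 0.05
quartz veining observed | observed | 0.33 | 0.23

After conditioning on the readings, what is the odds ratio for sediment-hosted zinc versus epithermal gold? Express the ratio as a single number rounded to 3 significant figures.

The normalizing constant cancels in an odds ratio, so compute prior × likelihood for the two hypotheses only (using 1 − P(present | H) for each absent reading):
  sediment-hosted zinc: 0.331 × (1 − 0.26) × 0.25 × (1 − 0.93) × 0.33 = 0.0014145
  epithermal gold: 0.669 × (1 − 0.63) × 0.63 × (1 − 0.05) × 0.23 = 0.034074
Odds(sediment-hosted zinc : epithermal gold) = 0.0014145 / 0.034074 ≈ 0.0415.

0.0415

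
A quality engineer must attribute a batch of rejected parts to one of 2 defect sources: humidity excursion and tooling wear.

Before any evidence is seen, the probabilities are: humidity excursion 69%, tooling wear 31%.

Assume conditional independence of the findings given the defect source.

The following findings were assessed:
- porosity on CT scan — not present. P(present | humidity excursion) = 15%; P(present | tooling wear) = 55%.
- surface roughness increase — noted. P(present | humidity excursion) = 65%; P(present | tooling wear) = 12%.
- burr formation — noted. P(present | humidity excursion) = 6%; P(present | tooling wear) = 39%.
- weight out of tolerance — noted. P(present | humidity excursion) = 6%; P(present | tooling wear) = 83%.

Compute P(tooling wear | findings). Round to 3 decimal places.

0.798

By Bayes' rule with conditional independence, the unnormalized weight for each hypothesis is prior × ∏ likelihoods (using 1 − P(present | H) for each absent finding):
  humidity excursion: 0.69 × (1 − 0.15) × 0.65 × 0.06 × 0.06 = 0.0013724
  tooling wear: 0.31 × (1 − 0.55) × 0.12 × 0.39 × 0.83 = 0.0054187
Marginal likelihood of the evidence = 0.0067911.
P(tooling wear | evidence) = 0.0054187 / 0.0067911 ≈ 0.798.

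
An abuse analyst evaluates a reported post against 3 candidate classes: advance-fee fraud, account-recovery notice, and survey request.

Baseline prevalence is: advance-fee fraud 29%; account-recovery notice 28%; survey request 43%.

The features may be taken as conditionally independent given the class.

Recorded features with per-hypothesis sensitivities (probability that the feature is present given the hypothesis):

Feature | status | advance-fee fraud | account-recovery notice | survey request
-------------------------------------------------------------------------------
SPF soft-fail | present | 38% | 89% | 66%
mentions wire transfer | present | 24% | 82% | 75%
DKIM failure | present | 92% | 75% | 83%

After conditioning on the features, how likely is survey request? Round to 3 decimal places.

0.499

Multiply each prior by the joint likelihood of the feature pattern:
  advance-fee fraud: 0.29 × 0.38 × 0.24 × 0.92 = 0.024332
  account-recovery notice: 0.28 × 0.89 × 0.82 × 0.75 = 0.15326
  survey request: 0.43 × 0.66 × 0.75 × 0.83 = 0.17667
The unnormalized weights sum to 0.35426.
P(survey request | evidence) = 0.17667 / 0.35426 ≈ 0.499.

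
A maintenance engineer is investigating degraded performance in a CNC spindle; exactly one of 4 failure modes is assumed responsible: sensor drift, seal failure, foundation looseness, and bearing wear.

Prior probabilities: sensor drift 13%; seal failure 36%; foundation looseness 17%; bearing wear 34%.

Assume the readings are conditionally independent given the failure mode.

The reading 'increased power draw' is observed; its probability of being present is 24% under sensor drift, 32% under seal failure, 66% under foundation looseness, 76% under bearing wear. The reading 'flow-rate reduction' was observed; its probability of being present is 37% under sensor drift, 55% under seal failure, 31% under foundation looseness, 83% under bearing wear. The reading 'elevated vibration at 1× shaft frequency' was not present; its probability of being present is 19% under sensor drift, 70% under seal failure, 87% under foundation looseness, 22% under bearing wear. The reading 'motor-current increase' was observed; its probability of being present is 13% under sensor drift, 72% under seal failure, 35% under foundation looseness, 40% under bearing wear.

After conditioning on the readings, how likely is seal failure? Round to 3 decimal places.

0.164

Multiply each prior by the joint likelihood of the reading pattern (using 1 − P(present | H) for each absent reading):
  sensor drift: 0.13 × 0.24 × 0.37 × (1 − 0.19) × 0.13 = 0.0012156
  seal failure: 0.36 × 0.32 × 0.55 × (1 − 0.70) × 0.72 = 0.013686
  foundation looseness: 0.17 × 0.66 × 0.31 × (1 − 0.87) × 0.35 = 0.0015826
  bearing wear: 0.34 × 0.76 × 0.83 × (1 − 0.22) × 0.40 = 0.066915
Marginal likelihood of the evidence = 0.083399.
P(seal failure | evidence) = 0.013686 / 0.083399 ≈ 0.164.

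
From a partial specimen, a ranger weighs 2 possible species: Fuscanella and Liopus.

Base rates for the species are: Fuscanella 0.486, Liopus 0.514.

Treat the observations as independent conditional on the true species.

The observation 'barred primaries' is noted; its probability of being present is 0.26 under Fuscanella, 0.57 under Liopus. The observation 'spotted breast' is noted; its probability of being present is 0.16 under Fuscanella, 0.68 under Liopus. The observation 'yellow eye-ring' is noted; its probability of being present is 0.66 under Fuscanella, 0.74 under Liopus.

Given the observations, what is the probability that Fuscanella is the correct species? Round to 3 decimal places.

0.083

By Bayes' rule with conditional independence, the unnormalized weight for each hypothesis is prior × ∏ likelihoods:
  Fuscanella: 0.486 × 0.26 × 0.16 × 0.66 = 0.013344
  Liopus: 0.514 × 0.57 × 0.68 × 0.74 = 0.14743
Normalizing constant Z = 0.013344 + 0.14743 = 0.16077.
P(Fuscanella | evidence) = 0.013344 / 0.16077 ≈ 0.083.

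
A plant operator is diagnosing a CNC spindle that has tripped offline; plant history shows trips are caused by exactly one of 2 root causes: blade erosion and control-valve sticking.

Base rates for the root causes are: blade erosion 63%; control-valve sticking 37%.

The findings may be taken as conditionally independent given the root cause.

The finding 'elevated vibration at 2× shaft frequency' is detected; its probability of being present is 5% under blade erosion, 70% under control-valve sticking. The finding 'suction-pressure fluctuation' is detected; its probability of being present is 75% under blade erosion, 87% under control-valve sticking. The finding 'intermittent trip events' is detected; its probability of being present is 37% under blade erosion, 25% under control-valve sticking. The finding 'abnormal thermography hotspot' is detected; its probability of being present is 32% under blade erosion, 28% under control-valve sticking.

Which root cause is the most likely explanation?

Multiply each prior by the joint likelihood of the evidence pattern:
  blade erosion: 0.63 × 0.05 × 0.75 × 0.37 × 0.32 = 0.0027972
  control-valve sticking: 0.37 × 0.70 × 0.87 × 0.25 × 0.28 = 0.015773
Marginal likelihood of the evidence = 0.01857.
P(blade erosion | evidence) ≈ 0.0027972 / 0.01857 ≈ 0.151
P(control-valve sticking | evidence) ≈ 0.015773 / 0.01857 ≈ 0.849
The largest is 0.849, so control-valve sticking is most probable.

control-valve sticking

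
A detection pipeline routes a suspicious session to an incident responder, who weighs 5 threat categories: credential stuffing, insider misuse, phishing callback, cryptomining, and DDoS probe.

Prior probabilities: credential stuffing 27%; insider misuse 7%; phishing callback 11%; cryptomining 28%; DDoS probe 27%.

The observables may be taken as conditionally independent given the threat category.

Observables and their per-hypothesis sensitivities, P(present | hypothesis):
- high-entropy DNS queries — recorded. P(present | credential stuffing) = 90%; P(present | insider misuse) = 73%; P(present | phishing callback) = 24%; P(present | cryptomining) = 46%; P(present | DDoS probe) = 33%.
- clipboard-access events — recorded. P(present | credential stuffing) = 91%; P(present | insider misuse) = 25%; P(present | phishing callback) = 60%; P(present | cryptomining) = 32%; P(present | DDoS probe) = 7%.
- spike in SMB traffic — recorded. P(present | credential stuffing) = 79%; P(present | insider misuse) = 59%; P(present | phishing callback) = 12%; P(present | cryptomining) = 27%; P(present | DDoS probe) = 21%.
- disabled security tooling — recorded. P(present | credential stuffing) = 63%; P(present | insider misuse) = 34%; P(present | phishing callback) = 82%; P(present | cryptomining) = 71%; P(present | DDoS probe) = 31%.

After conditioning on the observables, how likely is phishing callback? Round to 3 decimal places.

0.013

By Bayes' rule with conditional independence, the unnormalized weight for each hypothesis is prior × ∏ likelihoods:
  credential stuffing: 0.27 × 0.90 × 0.91 × 0.79 × 0.63 = 0.11006
  insider misuse: 0.07 × 0.73 × 0.25 × 0.59 × 0.34 = 0.0025627
  phishing callback: 0.11 × 0.24 × 0.60 × 0.12 × 0.82 = 0.0015587
  cryptomining: 0.28 × 0.46 × 0.32 × 0.27 × 0.71 = 0.0079011
  DDoS probe: 0.27 × 0.33 × 0.07 × 0.21 × 0.31 = 0.00040603
The unnormalized weights sum to 0.12248.
P(phishing callback | evidence) = 0.0015587 / 0.12248 ≈ 0.013.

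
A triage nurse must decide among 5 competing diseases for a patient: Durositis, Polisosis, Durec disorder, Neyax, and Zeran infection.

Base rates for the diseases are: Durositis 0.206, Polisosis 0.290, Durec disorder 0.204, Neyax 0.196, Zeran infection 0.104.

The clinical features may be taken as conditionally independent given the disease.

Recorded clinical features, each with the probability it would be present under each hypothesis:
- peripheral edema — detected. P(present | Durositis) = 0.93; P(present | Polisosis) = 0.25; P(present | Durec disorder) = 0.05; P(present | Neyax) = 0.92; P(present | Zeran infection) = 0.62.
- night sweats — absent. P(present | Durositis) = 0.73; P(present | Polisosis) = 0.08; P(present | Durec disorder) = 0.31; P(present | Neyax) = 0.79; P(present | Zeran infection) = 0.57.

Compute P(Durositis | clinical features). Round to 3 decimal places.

For each hypothesis, the unnormalized posterior weight is prior × product of the clinical feature likelihoods (using 1 − P(present | H) for each absent clinical feature):
  Durositis: 0.206 × 0.93 × (1 − 0.73) = 0.051727
  Polisosis: 0.290 × 0.25 × (1 − 0.08) = 0.0667
  Durec disorder: 0.204 × 0.05 × (1 − 0.31) = 0.007038
  Neyax: 0.196 × 0.92 × (1 − 0.79) = 0.037867
  Zeran infection: 0.104 × 0.62 × (1 − 0.57) = 0.027726
The unnormalized weights sum to 0.19106.
P(Durositis | evidence) = 0.051727 / 0.19106 ≈ 0.271.

0.271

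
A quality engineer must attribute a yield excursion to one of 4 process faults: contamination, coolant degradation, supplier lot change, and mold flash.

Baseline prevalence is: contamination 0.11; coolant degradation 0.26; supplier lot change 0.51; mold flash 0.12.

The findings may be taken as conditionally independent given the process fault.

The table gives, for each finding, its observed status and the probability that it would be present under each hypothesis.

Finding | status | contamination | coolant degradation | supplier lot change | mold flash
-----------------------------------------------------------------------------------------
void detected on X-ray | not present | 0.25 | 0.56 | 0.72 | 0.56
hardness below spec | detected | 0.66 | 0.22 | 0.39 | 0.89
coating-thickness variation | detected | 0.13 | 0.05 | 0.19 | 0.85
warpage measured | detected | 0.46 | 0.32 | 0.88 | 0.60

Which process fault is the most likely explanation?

Multiply each prior by the joint likelihood of the evidence pattern (using 1 − P(present | H) for each absent finding):
  contamination: 0.11 × (1 − 0.25) × 0.66 × 0.13 × 0.46 = 0.0032561
  coolant degradation: 0.26 × (1 − 0.56) × 0.22 × 0.05 × 0.32 = 0.00040269
  supplier lot change: 0.51 × (1 − 0.72) × 0.39 × 0.19 × 0.88 = 0.0093117
  mold flash: 0.12 × (1 − 0.56) × 0.89 × 0.85 × 0.60 = 0.023966
Normalizing constant Z = 0.0032561 + 0.00040269 + 0.0093117 + 0.023966 = 0.036936.
P(contamination | evidence) ≈ 0.0032561 / 0.036936 ≈ 0.088
P(coolant degradation | evidence) ≈ 0.00040269 / 0.036936 ≈ 0.011
P(supplier lot change | evidence) ≈ 0.0093117 / 0.036936 ≈ 0.252
P(mold flash | evidence) ≈ 0.023966 / 0.036936 ≈ 0.649
The largest is 0.649, so mold flash is most probable.

mold flash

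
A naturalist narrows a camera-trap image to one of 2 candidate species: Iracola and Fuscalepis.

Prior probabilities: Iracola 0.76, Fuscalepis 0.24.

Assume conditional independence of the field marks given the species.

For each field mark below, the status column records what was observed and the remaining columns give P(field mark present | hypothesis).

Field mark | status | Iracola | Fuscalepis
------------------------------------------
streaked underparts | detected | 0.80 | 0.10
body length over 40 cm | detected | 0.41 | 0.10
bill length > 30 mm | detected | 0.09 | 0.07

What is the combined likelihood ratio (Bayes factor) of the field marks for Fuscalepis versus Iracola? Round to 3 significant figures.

0.0237

The Bayes factor is the ratio of the joint likelihoods of the field mark pattern under the two hypotheses.
  Fuscalepis: 0.10 × 0.10 × 0.07 = 0.0007
  Iracola: 0.80 × 0.41 × 0.09 = 0.02952
Bayes factor = 0.0007 / 0.02952 ≈ 0.0237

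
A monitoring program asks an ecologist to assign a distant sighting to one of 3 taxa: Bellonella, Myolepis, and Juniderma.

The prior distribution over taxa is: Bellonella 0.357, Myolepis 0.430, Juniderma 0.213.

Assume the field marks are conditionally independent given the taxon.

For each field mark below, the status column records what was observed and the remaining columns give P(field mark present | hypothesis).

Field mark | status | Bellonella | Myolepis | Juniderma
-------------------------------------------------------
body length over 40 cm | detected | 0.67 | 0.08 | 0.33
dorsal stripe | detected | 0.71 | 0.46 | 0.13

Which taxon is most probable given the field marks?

Multiply each prior by the joint likelihood of the field mark pattern:
  Bellonella: 0.357 × 0.67 × 0.71 = 0.16982
  Myolepis: 0.430 × 0.08 × 0.46 = 0.015824
  Juniderma: 0.213 × 0.33 × 0.13 = 0.0091377
Marginal likelihood of the evidence = 0.19479.
P(Bellonella | evidence) ≈ 0.16982 / 0.19479 ≈ 0.872
P(Myolepis | evidence) ≈ 0.015824 / 0.19479 ≈ 0.081
P(Juniderma | evidence) ≈ 0.0091377 / 0.19479 ≈ 0.047
The largest is 0.872, so Bellonella is most probable.

Bellonella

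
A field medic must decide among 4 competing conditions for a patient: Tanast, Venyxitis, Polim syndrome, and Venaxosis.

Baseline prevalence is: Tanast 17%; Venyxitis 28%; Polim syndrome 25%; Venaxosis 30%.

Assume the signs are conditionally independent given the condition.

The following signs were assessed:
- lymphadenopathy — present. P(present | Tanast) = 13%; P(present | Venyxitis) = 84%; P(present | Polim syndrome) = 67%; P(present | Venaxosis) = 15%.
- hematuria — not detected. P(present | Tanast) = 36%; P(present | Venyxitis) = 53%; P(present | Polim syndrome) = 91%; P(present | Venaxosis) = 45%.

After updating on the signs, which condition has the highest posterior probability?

Venyxitis

By Bayes' rule with conditional independence, the unnormalized weight for each hypothesis is prior × ∏ likelihoods (using 1 − P(present | H) for each absent sign):
  Tanast: 0.17 × 0.13 × (1 − 0.36) = 0.014144
  Venyxitis: 0.28 × 0.84 × (1 − 0.53) = 0.11054
  Polim syndrome: 0.25 × 0.67 × (1 − 0.91) = 0.015075
  Venaxosis: 0.30 × 0.15 × (1 − 0.45) = 0.02475
Marginal likelihood of the evidence = 0.16451.
P(Tanast | evidence) ≈ 0.014144 / 0.16451 ≈ 0.086
P(Venyxitis | evidence) ≈ 0.11054 / 0.16451 ≈ 0.672
P(Polim syndrome | evidence) ≈ 0.015075 / 0.16451 ≈ 0.092
P(Venaxosis | evidence) ≈ 0.02475 / 0.16451 ≈ 0.150
The largest is 0.672, so Venyxitis is most probable.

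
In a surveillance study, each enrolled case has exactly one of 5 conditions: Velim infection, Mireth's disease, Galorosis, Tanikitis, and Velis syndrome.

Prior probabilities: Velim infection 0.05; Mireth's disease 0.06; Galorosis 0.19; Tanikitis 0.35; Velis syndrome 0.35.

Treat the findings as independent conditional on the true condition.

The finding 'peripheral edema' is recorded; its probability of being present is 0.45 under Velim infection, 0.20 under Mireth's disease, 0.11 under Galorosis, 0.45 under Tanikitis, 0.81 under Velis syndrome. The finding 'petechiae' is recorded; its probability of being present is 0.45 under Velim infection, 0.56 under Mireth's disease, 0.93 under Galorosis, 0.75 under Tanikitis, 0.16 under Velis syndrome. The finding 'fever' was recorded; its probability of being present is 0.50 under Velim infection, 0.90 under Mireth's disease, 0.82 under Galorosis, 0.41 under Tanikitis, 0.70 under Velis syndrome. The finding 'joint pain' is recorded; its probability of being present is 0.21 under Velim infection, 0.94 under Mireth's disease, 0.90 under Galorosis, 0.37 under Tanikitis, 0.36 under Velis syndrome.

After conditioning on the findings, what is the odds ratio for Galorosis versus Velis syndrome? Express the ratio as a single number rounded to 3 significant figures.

1.25

Posterior odds equal prior odds times the likelihood ratio; only the two competing hypotheses matter.
  Galorosis: 0.19 × 0.11 × 0.93 × 0.82 × 0.90 = 0.014345
  Velis syndrome: 0.35 × 0.81 × 0.16 × 0.70 × 0.36 = 0.011431
Posterior odds = 0.014345 / 0.011431 ≈ 1.25.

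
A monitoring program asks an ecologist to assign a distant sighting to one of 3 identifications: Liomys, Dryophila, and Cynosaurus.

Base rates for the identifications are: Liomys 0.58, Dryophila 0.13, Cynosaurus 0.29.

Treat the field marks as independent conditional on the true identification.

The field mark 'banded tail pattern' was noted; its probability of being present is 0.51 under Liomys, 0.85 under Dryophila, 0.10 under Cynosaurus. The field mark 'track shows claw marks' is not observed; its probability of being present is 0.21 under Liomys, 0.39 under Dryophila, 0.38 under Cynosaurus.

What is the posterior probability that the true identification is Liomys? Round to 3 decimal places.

By Bayes' rule with conditional independence, the unnormalized weight for each hypothesis is prior × ∏ likelihoods (using 1 − P(present | H) for each absent field mark):
  Liomys: 0.58 × 0.51 × (1 − 0.21) = 0.23368
  Dryophila: 0.13 × 0.85 × (1 − 0.39) = 0.067405
  Cynosaurus: 0.29 × 0.10 × (1 − 0.38) = 0.01798
The unnormalized weights sum to 0.31907.
P(Liomys | evidence) = 0.23368 / 0.31907 ≈ 0.732.

0.732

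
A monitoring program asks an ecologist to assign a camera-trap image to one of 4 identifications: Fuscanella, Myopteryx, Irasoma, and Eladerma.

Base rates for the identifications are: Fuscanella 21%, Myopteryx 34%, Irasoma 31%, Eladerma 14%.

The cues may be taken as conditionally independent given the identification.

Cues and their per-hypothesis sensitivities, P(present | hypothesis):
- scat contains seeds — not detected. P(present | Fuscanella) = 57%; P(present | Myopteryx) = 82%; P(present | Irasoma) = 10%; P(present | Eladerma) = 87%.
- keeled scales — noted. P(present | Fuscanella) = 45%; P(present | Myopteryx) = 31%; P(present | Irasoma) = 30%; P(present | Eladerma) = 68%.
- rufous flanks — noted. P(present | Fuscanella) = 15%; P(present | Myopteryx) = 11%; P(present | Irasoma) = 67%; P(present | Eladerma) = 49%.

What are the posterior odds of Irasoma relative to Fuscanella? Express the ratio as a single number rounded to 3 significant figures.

9.20

The normalizing constant cancels in an odds ratio, so compute prior × likelihood for the two hypotheses only (using 1 − P(present | H) for each absent cue):
  Irasoma: 0.31 × (1 − 0.10) × 0.30 × 0.67 = 0.056079
  Fuscanella: 0.21 × (1 − 0.57) × 0.45 × 0.15 = 0.0060953
Posterior odds = 0.056079 / 0.0060953 ≈ 9.20.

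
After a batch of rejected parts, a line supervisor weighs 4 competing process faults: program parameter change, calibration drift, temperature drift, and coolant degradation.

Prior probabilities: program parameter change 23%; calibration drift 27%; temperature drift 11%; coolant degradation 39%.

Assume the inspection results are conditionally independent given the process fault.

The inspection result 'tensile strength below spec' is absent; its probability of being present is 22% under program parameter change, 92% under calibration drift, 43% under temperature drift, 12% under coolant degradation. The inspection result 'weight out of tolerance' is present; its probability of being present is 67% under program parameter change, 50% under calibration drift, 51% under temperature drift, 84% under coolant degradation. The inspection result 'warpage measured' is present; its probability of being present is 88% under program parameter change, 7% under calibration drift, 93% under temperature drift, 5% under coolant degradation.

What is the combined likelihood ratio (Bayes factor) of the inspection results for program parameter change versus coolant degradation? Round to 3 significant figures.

Joint likelihood of the inspection result pattern under each hypothesis (using 1 − P(present | H) for each absent inspection result):
  program parameter change: (1 − 0.22) × 0.67 × 0.88 = 0.45989
  coolant degradation: (1 − 0.12) × 0.84 × 0.05 = 0.03696
Bayes factor = 0.45989 / 0.03696 ≈ 12.4

12.4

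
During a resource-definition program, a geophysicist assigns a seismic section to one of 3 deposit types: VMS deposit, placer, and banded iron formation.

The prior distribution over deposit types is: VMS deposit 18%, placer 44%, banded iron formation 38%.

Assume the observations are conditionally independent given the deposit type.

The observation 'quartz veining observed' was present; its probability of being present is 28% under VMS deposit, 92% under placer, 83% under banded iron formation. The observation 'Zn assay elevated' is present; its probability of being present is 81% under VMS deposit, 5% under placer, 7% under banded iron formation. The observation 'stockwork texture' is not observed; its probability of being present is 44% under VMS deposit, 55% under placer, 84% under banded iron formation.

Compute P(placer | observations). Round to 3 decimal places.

0.257

By Bayes' rule with conditional independence, the unnormalized weight for each hypothesis is prior × ∏ likelihoods (using 1 − P(present | H) for each absent observation):
  VMS deposit: 0.18 × 0.28 × 0.81 × (1 − 0.44) = 0.022861
  placer: 0.44 × 0.92 × 0.05 × (1 − 0.55) = 0.009108
  banded iron formation: 0.38 × 0.83 × 0.07 × (1 − 0.84) = 0.0035325
Normalizing constant Z = 0.022861 + 0.009108 + 0.0035325 = 0.035502.
P(placer | evidence) = 0.009108 / 0.035502 ≈ 0.257.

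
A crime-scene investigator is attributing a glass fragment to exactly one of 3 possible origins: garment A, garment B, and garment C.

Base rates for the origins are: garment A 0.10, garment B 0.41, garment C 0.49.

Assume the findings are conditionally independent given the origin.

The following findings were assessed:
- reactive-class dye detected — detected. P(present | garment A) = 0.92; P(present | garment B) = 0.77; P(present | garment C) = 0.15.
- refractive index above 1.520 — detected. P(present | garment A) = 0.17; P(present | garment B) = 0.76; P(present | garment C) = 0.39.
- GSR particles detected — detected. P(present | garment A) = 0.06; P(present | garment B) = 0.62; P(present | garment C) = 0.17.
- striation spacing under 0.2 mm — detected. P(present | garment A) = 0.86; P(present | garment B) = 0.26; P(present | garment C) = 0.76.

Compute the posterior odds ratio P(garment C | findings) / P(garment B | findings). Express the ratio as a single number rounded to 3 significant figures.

Unnormalized posterior weight (prior times the finding likelihoods) for each of the two hypotheses:
  garment C: 0.49 × 0.15 × 0.39 × 0.17 × 0.76 = 0.0037035
  garment B: 0.41 × 0.77 × 0.76 × 0.62 × 0.26 = 0.038677
Posterior odds = 0.0037035 / 0.038677 ≈ 0.0958.

0.0958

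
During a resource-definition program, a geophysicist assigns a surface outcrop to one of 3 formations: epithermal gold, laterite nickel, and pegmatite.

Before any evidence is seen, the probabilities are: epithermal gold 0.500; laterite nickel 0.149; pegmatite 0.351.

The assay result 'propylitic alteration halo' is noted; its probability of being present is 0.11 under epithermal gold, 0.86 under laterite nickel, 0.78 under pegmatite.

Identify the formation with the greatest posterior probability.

Multiply each prior by the likelihood of the assay result:
  epithermal gold: 0.500 × 0.11 = 0.055
  laterite nickel: 0.149 × 0.86 = 0.12814
  pegmatite: 0.351 × 0.78 = 0.27378
The unnormalized weights sum to 0.45692.
P(epithermal gold | evidence) ≈ 0.055 / 0.45692 ≈ 0.120
P(laterite nickel | evidence) ≈ 0.12814 / 0.45692 ≈ 0.280
P(pegmatite | evidence) ≈ 0.27378 / 0.45692 ≈ 0.599
The largest is 0.599, so pegmatite is most probable.

pegmatite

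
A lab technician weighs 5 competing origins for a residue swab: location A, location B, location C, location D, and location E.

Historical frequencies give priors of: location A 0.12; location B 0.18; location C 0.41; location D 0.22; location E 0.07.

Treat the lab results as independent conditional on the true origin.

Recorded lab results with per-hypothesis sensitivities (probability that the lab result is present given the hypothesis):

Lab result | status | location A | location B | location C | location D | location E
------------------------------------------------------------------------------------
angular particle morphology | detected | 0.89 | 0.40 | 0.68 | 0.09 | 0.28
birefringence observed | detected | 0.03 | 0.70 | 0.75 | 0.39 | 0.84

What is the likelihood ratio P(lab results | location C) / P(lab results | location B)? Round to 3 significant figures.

1.82

The Bayes factor is the ratio of the joint likelihoods of the lab result pattern under the two hypotheses.
  location C: 0.68 × 0.75 = 0.51
  location B: 0.40 × 0.70 = 0.28
Bayes factor = 0.51 / 0.28 ≈ 1.82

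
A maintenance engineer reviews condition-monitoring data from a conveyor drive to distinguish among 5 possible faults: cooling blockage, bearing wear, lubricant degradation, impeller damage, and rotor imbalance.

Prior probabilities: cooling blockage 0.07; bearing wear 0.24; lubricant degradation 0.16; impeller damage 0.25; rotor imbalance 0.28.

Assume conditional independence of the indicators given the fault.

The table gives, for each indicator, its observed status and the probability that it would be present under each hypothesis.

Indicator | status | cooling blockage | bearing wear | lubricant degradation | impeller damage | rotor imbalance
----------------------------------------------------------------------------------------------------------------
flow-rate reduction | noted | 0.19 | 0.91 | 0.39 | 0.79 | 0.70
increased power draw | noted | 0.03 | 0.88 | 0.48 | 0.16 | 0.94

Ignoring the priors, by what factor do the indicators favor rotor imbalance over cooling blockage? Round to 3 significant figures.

115

The Bayes factor is the ratio of the joint likelihoods of the indicator pattern under the two hypotheses.
  rotor imbalance: 0.70 × 0.94 = 0.658
  cooling blockage: 0.19 × 0.03 = 0.0057
Bayes factor = 0.658 / 0.0057 ≈ 115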